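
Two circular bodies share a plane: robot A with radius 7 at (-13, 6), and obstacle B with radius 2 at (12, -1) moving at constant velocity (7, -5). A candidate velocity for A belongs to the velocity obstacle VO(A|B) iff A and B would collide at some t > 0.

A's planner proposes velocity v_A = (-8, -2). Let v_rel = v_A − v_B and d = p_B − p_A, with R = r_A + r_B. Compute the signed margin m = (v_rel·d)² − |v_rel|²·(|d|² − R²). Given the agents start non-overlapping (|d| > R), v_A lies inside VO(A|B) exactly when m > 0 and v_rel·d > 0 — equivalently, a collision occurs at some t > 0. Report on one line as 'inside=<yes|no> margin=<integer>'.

d = (25, -7),  |d|² = 674;  R = 7+2 = 9,  c = 674−9² = 593
v_rel = (-15, 3),  |v_rel|² = 234;  v_rel·d = (-15)·(25) + (3)·(-7) = -396
234·t² + 792·t + 593 = 0  ⇒  m = (-396)² − 234·593 = 18054
m = 18054 > 0,  v_rel·d = -396 < 0  ⇒  outside

inside=no margin=18054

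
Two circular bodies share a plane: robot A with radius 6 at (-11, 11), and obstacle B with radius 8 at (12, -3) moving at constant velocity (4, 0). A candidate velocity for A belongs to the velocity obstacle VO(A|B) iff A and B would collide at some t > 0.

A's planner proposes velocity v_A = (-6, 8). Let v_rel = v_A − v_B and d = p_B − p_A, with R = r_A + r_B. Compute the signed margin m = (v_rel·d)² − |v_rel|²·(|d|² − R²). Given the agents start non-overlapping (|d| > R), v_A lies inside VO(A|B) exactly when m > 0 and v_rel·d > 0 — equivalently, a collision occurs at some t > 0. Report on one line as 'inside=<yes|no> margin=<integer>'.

d = (23, -14),  |d|² = 725;  R = 6+8 = 14,  c = 725−14² = 529
v_rel = (-10, 8),  |v_rel|² = 164;  v_rel·d = (-10)·(23) + (8)·(-14) = -342
164·t² + 684·t + 529 = 0  ⇒  m = (-342)² − 164·529 = 30208
m = 30208 > 0,  v_rel·d = -342 < 0  ⇒  outside

inside=no margin=30208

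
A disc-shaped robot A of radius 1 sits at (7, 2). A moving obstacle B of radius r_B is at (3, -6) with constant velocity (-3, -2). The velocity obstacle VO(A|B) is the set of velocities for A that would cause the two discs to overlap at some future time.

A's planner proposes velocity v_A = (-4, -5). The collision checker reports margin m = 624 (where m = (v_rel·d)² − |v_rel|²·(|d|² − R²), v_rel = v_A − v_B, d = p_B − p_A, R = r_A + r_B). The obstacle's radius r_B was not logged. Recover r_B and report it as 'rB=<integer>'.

m = 624
d = (-4, -8);  v_rel = (-1, -3),  |v_rel|² = 10
v_rel×d = (-1)·(-8) − (-3)·(-4) = -4
since m = R²·10 − (-4)²:  R² = (16 + 624) / 10 = 64
R = √64 = 8  ⇒  r_B = 8 − 1 = 7

rB=7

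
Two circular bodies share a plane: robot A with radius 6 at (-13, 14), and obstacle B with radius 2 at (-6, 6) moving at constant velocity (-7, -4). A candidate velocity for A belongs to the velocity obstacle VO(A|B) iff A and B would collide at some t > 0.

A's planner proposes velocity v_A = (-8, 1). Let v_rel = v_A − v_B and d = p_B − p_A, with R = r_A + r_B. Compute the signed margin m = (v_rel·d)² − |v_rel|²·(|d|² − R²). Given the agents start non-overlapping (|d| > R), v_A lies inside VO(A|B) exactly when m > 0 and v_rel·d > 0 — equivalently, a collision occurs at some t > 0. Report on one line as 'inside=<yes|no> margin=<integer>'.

d = (7, -8),  |d|² = 113;  R = 6+2 = 8,  c = 113−8² = 49
v_rel = (-1, 5),  |v_rel|² = 26;  v_rel·d = (-1)·(7) + (5)·(-8) = -47
26·t² + 94·t + 49 = 0  ⇒  m = (-47)² − 26·49 = 935
m = 935 > 0,  v_rel·d = -47 < 0  ⇒  outside

inside=no margin=935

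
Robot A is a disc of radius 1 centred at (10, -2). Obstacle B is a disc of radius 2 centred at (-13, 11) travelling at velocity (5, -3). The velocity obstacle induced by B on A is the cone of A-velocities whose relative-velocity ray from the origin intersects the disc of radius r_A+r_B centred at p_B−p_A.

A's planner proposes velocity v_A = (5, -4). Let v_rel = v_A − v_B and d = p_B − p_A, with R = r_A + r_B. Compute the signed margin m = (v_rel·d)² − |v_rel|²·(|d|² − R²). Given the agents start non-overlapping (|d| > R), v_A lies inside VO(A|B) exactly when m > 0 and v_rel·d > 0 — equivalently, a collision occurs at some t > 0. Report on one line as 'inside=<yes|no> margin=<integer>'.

d = (-23, 13),  |d|² = 698;  R = 1+2 = 3,  c = 698−3² = 689
v_rel = (0, -1),  |v_rel|² = 1;  v_rel·d = (0)·(-23) + (-1)·(13) = -13
1·t² + 26·t + 689 = 0  ⇒  m = (-13)² − 1·689 = -520
m = -520 < 0,  v_rel·d = -13 < 0  ⇒  outside

inside=no margin=-520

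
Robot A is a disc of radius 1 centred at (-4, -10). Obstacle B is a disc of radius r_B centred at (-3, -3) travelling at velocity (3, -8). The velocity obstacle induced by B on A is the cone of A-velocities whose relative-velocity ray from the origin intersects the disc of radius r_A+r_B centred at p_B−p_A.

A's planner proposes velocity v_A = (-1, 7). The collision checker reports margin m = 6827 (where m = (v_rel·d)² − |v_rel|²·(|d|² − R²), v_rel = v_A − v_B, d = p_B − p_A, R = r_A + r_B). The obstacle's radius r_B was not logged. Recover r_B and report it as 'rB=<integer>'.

m = 6827
d = (1, 7);  v_rel = (-4, 15),  |v_rel|² = 241
v_rel×d = (-4)·(7) − (15)·(1) = -43
since m = R²·241 − (-43)²:  R² = (1849 + 6827) / 241 = 36
R = √36 = 6  ⇒  r_B = 6 − 1 = 5

rB=5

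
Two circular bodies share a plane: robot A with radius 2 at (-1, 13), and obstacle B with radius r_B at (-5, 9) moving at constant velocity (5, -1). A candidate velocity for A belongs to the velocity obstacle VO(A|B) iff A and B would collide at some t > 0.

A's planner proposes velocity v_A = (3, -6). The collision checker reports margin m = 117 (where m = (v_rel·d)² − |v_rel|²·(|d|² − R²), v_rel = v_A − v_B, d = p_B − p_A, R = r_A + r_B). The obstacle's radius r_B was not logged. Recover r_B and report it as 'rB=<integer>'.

m = 117
d = (-4, -4);  v_rel = (-2, -5),  |v_rel|² = 29
v_rel×d = (-2)·(-4) − (-5)·(-4) = -12
since m = R²·29 − (-12)²:  R² = (144 + 117) / 29 = 9
R = √9 = 3  ⇒  r_B = 3 − 2 = 1

rB=1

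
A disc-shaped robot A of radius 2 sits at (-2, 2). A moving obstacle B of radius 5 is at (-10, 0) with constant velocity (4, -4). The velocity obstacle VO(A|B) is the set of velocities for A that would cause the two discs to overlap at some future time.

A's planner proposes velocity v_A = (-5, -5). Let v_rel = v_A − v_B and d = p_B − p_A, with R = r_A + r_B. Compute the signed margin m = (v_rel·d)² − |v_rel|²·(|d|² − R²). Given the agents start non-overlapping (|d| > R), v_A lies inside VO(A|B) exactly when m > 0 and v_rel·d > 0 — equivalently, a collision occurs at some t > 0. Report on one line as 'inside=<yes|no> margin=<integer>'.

d = (-8, -2),  |d|² = 68;  R = 2+5 = 7,  c = 68−7² = 19
v_rel = (-9, -1),  |v_rel|² = 82;  v_rel·d = (-9)·(-8) + (-1)·(-2) = 74
82·t² − 148·t + 19 = 0  ⇒  m = 74² − 82·19 = 3918
m = 3918 > 0,  v_rel·d = 74 > 0  ⇒  inside

inside=yes margin=3918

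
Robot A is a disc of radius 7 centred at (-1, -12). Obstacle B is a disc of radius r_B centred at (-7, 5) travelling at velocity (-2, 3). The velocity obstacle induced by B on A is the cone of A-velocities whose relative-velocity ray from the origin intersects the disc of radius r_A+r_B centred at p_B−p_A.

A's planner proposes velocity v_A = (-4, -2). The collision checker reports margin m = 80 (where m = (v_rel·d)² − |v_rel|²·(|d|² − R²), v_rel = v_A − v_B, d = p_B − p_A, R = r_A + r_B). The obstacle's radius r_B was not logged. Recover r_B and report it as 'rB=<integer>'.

m = 80
d = (-6, 17);  v_rel = (-2, -5),  |v_rel|² = 29
v_rel×d = (-2)·(17) − (-5)·(-6) = -64
since m = R²·29 − (-64)²:  R² = (4096 + 80) / 29 = 144
R = √144 = 12  ⇒  r_B = 12 − 7 = 5

rB=5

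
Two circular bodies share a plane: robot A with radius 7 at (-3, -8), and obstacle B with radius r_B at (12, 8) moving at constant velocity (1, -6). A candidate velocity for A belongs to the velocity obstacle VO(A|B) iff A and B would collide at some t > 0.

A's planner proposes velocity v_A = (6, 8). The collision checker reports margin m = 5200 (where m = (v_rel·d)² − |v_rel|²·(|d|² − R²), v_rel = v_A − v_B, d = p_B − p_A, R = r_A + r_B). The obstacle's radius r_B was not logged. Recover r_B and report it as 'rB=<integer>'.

m = 5200
d = (15, 16);  v_rel = (5, 14),  |v_rel|² = 221
v_rel×d = (5)·(16) − (14)·(15) = -130
since m = R²·221 − (-130)²:  R² = (16900 + 5200) / 221 = 100
R = √100 = 10  ⇒  r_B = 10 − 7 = 3

rB=3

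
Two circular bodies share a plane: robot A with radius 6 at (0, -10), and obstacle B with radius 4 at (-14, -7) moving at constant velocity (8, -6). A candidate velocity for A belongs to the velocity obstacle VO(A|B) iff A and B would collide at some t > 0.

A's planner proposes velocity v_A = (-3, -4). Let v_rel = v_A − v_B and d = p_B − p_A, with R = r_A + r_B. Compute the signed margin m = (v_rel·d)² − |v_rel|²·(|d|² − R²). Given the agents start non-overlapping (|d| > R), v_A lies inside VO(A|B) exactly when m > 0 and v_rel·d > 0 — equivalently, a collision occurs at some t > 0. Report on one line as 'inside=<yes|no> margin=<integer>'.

d = (-14, 3),  |d|² = 205;  R = 6+4 = 10,  c = 205−10² = 105
v_rel = (-11, 2),  |v_rel|² = 125;  v_rel·d = (-11)·(-14) + (2)·(3) = 160
125·t² − 320·t + 105 = 0  ⇒  m = 160² − 125·105 = 12475
m = 12475 > 0,  v_rel·d = 160 > 0  ⇒  inside

inside=yes margin=12475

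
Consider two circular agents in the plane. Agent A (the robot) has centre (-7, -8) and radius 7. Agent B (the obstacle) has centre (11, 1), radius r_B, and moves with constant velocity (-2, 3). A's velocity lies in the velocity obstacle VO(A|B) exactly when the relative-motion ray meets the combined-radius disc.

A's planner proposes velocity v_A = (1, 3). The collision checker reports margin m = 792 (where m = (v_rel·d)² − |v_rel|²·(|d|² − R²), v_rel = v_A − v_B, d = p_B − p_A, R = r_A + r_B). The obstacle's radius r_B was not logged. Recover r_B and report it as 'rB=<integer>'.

m = 792
d = (18, 9);  v_rel = (3, 0),  |v_rel|² = 9
v_rel×d = (3)·(9) − (0)·(18) = 27
since m = R²·9 − 27²:  R² = (729 + 792) / 9 = 169
R = √169 = 13  ⇒  r_B = 13 − 7 = 6

rB=6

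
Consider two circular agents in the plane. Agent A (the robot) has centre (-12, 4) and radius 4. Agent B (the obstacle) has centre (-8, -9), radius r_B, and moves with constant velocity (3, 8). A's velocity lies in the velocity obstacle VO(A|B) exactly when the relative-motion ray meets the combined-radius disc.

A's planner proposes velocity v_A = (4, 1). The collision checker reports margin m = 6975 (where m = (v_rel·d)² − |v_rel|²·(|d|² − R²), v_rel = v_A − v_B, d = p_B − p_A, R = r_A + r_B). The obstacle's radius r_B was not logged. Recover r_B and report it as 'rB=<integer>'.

m = 6975
d = (4, -13);  v_rel = (1, -7),  |v_rel|² = 50
v_rel×d = (1)·(-13) − (-7)·(4) = 15
since m = R²·50 − 15²:  R² = (225 + 6975) / 50 = 144
R = √144 = 12  ⇒  r_B = 12 − 4 = 8

rB=8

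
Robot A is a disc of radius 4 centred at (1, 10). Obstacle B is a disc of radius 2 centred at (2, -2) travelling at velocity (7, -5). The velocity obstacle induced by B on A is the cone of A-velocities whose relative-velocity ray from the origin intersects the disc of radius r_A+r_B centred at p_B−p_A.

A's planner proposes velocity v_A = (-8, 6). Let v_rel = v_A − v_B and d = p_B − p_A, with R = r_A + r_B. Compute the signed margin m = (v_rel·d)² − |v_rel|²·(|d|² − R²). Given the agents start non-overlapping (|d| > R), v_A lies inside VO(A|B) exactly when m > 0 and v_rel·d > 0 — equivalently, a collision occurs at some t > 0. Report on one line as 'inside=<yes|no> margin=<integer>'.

d = (1, -12),  |d|² = 145;  R = 4+2 = 6,  c = 145−6² = 109
v_rel = (-15, 11),  |v_rel|² = 346;  v_rel·d = (-15)·(1) + (11)·(-12) = -147
346·t² + 294·t + 109 = 0  ⇒  m = (-147)² − 346·109 = -16105
m = -16105 < 0,  v_rel·d = -147 < 0  ⇒  outside

inside=no margin=-16105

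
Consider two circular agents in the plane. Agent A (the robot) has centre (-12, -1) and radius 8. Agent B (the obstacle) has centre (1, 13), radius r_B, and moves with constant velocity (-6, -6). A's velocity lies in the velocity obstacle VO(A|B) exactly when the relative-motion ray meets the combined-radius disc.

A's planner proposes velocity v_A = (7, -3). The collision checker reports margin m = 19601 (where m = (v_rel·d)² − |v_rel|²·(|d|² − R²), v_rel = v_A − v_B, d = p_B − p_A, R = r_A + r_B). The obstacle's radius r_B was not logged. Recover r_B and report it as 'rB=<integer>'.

m = 19601
d = (13, 14);  v_rel = (13, 3),  |v_rel|² = 178
v_rel×d = (13)·(14) − (3)·(13) = 143
since m = R²·178 − 143²:  R² = (20449 + 19601) / 178 = 225
R = √225 = 15  ⇒  r_B = 15 − 8 = 7

rB=7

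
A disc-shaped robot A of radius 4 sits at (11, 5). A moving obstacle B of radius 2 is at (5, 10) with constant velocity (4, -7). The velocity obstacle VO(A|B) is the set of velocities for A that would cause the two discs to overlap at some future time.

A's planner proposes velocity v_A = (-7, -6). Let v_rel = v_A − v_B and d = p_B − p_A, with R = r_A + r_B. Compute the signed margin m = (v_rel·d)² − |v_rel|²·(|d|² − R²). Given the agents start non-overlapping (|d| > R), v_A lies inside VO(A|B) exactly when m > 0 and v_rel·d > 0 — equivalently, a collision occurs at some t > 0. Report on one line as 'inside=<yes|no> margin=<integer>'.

d = (-6, 5),  |d|² = 61;  R = 4+2 = 6,  c = 61−6² = 25
v_rel = (-11, 1),  |v_rel|² = 122;  v_rel·d = (-11)·(-6) + (1)·(5) = 71
122·t² − 142·t + 25 = 0  ⇒  m = 71² − 122·25 = 1991
m = 1991 > 0,  v_rel·d = 71 > 0  ⇒  inside

inside=yes margin=1991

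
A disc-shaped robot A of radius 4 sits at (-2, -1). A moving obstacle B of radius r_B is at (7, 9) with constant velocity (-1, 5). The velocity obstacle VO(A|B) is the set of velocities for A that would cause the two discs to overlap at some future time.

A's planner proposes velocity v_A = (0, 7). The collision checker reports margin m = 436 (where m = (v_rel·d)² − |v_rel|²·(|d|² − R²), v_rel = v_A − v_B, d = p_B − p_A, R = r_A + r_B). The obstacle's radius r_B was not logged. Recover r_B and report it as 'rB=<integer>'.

m = 436
d = (9, 10);  v_rel = (1, 2),  |v_rel|² = 5
v_rel×d = (1)·(10) − (2)·(9) = -8
since m = R²·5 − (-8)²:  R² = (64 + 436) / 5 = 100
R = √100 = 10  ⇒  r_B = 10 − 4 = 6

rB=6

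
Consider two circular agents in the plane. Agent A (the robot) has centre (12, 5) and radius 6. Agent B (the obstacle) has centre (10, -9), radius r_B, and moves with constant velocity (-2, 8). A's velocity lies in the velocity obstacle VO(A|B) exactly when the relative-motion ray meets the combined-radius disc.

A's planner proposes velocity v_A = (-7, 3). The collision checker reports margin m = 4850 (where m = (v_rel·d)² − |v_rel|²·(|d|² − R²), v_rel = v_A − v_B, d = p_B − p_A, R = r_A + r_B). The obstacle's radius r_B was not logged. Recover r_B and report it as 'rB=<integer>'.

m = 4850
d = (-2, -14);  v_rel = (-5, -5),  |v_rel|² = 50
v_rel×d = (-5)·(-14) − (-5)·(-2) = 60
since m = R²·50 − 60²:  R² = (3600 + 4850) / 50 = 169
R = √169 = 13  ⇒  r_B = 13 − 6 = 7

rB=7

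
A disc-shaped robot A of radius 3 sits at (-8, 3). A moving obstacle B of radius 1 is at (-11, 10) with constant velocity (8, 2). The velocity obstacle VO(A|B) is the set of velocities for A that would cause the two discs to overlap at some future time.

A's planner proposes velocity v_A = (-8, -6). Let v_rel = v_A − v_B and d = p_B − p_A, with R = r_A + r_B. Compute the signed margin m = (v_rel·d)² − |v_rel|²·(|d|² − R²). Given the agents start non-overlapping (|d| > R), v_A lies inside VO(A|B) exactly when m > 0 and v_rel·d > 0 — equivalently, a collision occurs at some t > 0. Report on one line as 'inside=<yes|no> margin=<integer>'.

d = (-3, 7),  |d|² = 58;  R = 3+1 = 4,  c = 58−4² = 42
v_rel = (-16, -8),  |v_rel|² = 320;  v_rel·d = (-16)·(-3) + (-8)·(7) = -8
320·t² + 16·t + 42 = 0  ⇒  m = (-8)² − 320·42 = -13376
m = -13376 < 0,  v_rel·d = -8 < 0  ⇒  outside

inside=no margin=-13376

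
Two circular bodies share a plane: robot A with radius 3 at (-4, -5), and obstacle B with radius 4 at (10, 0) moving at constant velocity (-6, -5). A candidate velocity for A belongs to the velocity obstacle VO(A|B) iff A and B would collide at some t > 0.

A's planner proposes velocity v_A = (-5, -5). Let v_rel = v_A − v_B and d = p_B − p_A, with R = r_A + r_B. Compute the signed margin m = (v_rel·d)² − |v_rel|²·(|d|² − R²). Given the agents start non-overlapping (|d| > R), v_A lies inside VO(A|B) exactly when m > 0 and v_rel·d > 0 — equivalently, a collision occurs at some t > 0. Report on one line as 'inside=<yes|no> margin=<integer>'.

d = (14, 5),  |d|² = 221;  R = 3+4 = 7,  c = 221−7² = 172
v_rel = (1, 0),  |v_rel|² = 1;  v_rel·d = (1)·(14) + (0)·(5) = 14
1·t² − 28·t + 172 = 0  ⇒  m = 14² − 1·172 = 24
m = 24 > 0,  v_rel·d = 14 > 0  ⇒  inside

inside=yes margin=24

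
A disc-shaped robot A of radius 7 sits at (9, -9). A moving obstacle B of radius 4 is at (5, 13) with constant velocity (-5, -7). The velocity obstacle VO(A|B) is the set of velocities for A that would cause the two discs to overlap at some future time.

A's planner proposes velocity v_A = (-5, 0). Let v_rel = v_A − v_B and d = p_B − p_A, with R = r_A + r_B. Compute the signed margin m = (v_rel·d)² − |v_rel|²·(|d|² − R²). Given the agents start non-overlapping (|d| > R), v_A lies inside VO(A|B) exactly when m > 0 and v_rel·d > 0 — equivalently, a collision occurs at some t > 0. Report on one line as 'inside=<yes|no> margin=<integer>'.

d = (-4, 22),  |d|² = 500;  R = 7+4 = 11,  c = 500−11² = 379
v_rel = (0, 7),  |v_rel|² = 49;  v_rel·d = (0)·(-4) + (7)·(22) = 154
49·t² − 308·t + 379 = 0  ⇒  m = 154² − 49·379 = 5145
m = 5145 > 0,  v_rel·d = 154 > 0  ⇒  inside

inside=yes margin=5145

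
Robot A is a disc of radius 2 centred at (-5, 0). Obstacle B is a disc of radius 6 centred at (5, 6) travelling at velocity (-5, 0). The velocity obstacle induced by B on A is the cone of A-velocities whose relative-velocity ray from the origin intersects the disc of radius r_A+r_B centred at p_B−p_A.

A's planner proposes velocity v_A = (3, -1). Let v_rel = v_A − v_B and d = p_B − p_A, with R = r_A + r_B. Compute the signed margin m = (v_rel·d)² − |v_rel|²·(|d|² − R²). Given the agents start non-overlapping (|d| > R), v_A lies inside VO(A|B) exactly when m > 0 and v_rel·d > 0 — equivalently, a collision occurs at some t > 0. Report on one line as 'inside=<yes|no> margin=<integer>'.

d = (10, 6),  |d|² = 136;  R = 2+6 = 8,  c = 136−8² = 72
v_rel = (8, -1),  |v_rel|² = 65;  v_rel·d = (8)·(10) + (-1)·(6) = 74
65·t² − 148·t + 72 = 0  ⇒  m = 74² − 65·72 = 796
m = 796 > 0,  v_rel·d = 74 > 0  ⇒  inside

inside=yes margin=796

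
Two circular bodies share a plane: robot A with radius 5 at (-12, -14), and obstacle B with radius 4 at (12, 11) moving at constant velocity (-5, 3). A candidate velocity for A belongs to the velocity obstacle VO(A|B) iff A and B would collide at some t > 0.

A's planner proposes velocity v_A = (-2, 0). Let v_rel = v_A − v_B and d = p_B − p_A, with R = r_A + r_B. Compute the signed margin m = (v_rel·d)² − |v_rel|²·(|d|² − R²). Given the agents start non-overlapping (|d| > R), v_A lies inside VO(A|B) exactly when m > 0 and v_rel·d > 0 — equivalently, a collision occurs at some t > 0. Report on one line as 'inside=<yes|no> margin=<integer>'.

d = (24, 25),  |d|² = 1201;  R = 5+4 = 9,  c = 1201−9² = 1120
v_rel = (3, -3),  |v_rel|² = 18;  v_rel·d = (3)·(24) + (-3)·(25) = -3
18·t² + 6·t + 1120 = 0  ⇒  m = (-3)² − 18·1120 = -20151
m = -20151 < 0,  v_rel·d = -3 < 0  ⇒  outside

inside=no margin=-20151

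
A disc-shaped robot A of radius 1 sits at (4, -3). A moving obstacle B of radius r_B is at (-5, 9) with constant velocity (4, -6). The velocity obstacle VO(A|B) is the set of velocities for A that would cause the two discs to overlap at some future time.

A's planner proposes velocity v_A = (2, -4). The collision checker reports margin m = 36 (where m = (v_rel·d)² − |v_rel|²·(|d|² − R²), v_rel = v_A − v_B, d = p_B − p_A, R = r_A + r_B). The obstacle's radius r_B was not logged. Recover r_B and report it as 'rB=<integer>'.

m = 36
d = (-9, 12);  v_rel = (-2, 2),  |v_rel|² = 8
v_rel×d = (-2)·(12) − (2)·(-9) = -6
since m = R²·8 − (-6)²:  R² = (36 + 36) / 8 = 9
R = √9 = 3  ⇒  r_B = 3 − 1 = 2

rB=2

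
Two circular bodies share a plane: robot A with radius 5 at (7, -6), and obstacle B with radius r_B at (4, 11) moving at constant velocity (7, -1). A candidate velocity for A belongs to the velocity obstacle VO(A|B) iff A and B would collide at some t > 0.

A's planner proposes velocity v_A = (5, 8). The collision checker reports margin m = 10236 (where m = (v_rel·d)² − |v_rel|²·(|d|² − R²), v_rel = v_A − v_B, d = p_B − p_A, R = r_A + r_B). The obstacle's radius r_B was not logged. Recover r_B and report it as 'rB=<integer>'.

m = 10236
d = (-3, 17);  v_rel = (-2, 9),  |v_rel|² = 85
v_rel×d = (-2)·(17) − (9)·(-3) = -7
since m = R²·85 − (-7)²:  R² = (49 + 10236) / 85 = 121
R = √121 = 11  ⇒  r_B = 11 − 5 = 6

rB=6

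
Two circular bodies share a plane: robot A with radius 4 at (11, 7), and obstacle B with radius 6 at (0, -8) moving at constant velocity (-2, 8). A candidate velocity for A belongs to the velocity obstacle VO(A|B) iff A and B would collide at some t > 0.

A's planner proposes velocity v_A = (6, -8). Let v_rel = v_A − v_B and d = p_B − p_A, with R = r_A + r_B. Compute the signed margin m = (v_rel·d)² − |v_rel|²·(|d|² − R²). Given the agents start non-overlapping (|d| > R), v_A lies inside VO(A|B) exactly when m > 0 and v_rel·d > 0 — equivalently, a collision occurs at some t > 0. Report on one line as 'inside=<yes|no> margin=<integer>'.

d = (-11, -15),  |d|² = 346;  R = 4+6 = 10,  c = 346−10² = 246
v_rel = (8, -16),  |v_rel|² = 320;  v_rel·d = (8)·(-11) + (-16)·(-15) = 152
320·t² − 304·t + 246 = 0  ⇒  m = 152² − 320·246 = -55616
m = -55616 < 0,  v_rel·d = 152 > 0  ⇒  outside

inside=no margin=-55616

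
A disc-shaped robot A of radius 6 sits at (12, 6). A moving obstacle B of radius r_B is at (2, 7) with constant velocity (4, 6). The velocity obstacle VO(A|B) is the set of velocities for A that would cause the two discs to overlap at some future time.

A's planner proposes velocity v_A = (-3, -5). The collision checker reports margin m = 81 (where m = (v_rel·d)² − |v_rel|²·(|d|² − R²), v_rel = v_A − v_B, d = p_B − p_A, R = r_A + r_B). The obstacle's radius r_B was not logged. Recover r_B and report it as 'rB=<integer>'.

m = 81
d = (-10, 1);  v_rel = (-7, -11),  |v_rel|² = 170
v_rel×d = (-7)·(1) − (-11)·(-10) = -117
since m = R²·170 − (-117)²:  R² = (13689 + 81) / 170 = 81
R = √81 = 9  ⇒  r_B = 9 − 6 = 3

rB=3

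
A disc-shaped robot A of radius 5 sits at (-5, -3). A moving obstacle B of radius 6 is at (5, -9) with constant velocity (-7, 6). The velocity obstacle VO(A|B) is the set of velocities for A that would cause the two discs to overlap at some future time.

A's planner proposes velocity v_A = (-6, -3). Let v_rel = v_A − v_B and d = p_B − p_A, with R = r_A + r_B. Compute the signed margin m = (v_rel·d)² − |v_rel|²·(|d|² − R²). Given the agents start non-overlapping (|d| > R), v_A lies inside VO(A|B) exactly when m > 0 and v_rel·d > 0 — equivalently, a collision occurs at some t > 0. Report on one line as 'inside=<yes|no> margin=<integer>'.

d = (10, -6),  |d|² = 136;  R = 5+6 = 11,  c = 136−11² = 15
v_rel = (1, -9),  |v_rel|² = 82;  v_rel·d = (1)·(10) + (-9)·(-6) = 64
82·t² − 128·t + 15 = 0  ⇒  m = 64² − 82·15 = 2866
m = 2866 > 0,  v_rel·d = 64 > 0  ⇒  inside

inside=yes margin=2866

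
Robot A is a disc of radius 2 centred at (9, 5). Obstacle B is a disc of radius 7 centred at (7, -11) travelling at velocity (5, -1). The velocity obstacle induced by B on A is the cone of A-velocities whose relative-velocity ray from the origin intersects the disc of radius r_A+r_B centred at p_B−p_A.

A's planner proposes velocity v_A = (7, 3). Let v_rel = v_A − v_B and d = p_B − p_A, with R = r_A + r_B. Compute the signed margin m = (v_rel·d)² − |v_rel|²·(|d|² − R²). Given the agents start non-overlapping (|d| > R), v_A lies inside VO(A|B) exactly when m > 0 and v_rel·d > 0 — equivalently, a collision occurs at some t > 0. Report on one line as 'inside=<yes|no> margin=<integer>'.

d = (-2, -16),  |d|² = 260;  R = 2+7 = 9,  c = 260−9² = 179
v_rel = (2, 4),  |v_rel|² = 20;  v_rel·d = (2)·(-2) + (4)·(-16) = -68
20·t² + 136·t + 179 = 0  ⇒  m = (-68)² − 20·179 = 1044
m = 1044 > 0,  v_rel·d = -68 < 0  ⇒  outside

inside=no margin=1044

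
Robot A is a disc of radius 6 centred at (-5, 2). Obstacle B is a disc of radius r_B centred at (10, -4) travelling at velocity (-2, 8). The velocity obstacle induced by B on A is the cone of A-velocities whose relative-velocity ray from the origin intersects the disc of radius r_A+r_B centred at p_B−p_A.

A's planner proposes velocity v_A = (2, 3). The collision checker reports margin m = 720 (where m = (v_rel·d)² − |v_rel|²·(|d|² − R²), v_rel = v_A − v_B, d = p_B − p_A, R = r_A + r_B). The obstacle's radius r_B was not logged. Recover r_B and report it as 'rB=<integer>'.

m = 720
d = (15, -6);  v_rel = (4, -5),  |v_rel|² = 41
v_rel×d = (4)·(-6) − (-5)·(15) = 51
since m = R²·41 − 51²:  R² = (2601 + 720) / 41 = 81
R = √81 = 9  ⇒  r_B = 9 − 6 = 3

rB=3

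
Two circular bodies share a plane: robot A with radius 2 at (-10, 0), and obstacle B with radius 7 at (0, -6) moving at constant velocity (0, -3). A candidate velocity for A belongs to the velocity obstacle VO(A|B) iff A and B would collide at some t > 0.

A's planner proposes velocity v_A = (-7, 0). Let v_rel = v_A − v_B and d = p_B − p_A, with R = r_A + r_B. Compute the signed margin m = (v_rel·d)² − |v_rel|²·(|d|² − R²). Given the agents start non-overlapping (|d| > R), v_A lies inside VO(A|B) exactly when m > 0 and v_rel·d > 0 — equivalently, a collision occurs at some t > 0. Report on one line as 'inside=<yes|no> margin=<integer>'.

d = (10, -6),  |d|² = 136;  R = 2+7 = 9,  c = 136−9² = 55
v_rel = (-7, 3),  |v_rel|² = 58;  v_rel·d = (-7)·(10) + (3)·(-6) = -88
58·t² + 176·t + 55 = 0  ⇒  m = (-88)² − 58·55 = 4554
m = 4554 > 0,  v_rel·d = -88 < 0  ⇒  outside

inside=no margin=4554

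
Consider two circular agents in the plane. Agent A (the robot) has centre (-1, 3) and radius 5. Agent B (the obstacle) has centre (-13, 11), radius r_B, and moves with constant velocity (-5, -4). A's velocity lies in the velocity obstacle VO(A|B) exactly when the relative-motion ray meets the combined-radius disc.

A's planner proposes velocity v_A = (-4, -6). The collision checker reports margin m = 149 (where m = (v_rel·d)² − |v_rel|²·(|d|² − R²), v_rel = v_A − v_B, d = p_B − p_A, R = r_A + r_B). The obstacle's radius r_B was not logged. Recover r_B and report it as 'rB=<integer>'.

m = 149
d = (-12, 8);  v_rel = (1, -2),  |v_rel|² = 5
v_rel×d = (1)·(8) − (-2)·(-12) = -16
since m = R²·5 − (-16)²:  R² = (256 + 149) / 5 = 81
R = √81 = 9  ⇒  r_B = 9 − 5 = 4

rB=4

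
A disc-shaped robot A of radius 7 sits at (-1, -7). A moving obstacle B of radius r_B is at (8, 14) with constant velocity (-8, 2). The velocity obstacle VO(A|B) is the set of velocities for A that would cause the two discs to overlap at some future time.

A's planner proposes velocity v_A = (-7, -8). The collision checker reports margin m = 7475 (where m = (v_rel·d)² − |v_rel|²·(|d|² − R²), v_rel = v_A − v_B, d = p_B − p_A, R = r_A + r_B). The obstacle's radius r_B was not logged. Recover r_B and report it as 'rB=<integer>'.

m = 7475
d = (9, 21);  v_rel = (1, -10),  |v_rel|² = 101
v_rel×d = (1)·(21) − (-10)·(9) = 111
since m = R²·101 − 111²:  R² = (12321 + 7475) / 101 = 196
R = √196 = 14  ⇒  r_B = 14 − 7 = 7

rB=7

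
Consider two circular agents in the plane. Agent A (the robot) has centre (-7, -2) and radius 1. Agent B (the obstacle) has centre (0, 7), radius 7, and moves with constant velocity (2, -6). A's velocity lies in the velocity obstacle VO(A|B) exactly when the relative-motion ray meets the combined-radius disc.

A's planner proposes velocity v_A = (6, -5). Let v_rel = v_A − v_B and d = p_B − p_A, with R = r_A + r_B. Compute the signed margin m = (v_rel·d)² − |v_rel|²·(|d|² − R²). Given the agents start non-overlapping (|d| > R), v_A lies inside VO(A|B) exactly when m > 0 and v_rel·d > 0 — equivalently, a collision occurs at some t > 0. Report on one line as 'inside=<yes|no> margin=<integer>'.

d = (7, 9),  |d|² = 130;  R = 1+7 = 8,  c = 130−8² = 66
v_rel = (4, 1),  |v_rel|² = 17;  v_rel·d = (4)·(7) + (1)·(9) = 37
17·t² − 74·t + 66 = 0  ⇒  m = 37² − 17·66 = 247
m = 247 > 0,  v_rel·d = 37 > 0  ⇒  inside

inside=yes margin=247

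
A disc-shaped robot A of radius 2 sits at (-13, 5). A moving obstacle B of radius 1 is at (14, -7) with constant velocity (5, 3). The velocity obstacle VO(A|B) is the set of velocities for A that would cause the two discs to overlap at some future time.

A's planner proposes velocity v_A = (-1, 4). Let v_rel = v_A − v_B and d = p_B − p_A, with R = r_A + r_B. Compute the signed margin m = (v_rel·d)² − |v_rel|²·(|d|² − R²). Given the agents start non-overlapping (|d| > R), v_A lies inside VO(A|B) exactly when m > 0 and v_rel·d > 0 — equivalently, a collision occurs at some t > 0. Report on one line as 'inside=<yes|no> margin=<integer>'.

d = (27, -12),  |d|² = 873;  R = 2+1 = 3,  c = 873−3² = 864
v_rel = (-6, 1),  |v_rel|² = 37;  v_rel·d = (-6)·(27) + (1)·(-12) = -174
37·t² + 348·t + 864 = 0  ⇒  m = (-174)² − 37·864 = -1692
m = -1692 < 0,  v_rel·d = -174 < 0  ⇒  outside

inside=no margin=-1692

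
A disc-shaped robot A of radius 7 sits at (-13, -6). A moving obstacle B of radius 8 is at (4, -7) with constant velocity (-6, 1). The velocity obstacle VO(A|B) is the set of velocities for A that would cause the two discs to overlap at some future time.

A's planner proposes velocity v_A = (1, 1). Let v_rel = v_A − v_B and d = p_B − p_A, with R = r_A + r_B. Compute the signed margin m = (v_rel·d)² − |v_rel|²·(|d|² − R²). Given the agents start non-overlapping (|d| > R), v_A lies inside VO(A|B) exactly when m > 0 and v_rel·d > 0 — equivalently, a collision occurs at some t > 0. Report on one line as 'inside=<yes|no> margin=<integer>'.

d = (17, -1),  |d|² = 290;  R = 7+8 = 15,  c = 290−15² = 65
v_rel = (7, 0),  |v_rel|² = 49;  v_rel·d = (7)·(17) + (0)·(-1) = 119
49·t² − 238·t + 65 = 0  ⇒  m = 119² − 49·65 = 10976
m = 10976 > 0,  v_rel·d = 119 > 0  ⇒  inside

inside=yes margin=10976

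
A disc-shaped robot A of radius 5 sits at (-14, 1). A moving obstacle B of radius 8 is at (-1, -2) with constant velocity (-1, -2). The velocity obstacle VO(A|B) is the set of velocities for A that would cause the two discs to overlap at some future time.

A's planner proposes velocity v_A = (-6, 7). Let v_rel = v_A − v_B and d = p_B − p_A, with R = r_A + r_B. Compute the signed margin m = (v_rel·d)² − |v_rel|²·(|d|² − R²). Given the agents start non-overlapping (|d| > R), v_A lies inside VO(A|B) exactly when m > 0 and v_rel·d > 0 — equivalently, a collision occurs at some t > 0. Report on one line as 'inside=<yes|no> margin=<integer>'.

d = (13, -3),  |d|² = 178;  R = 5+8 = 13,  c = 178−13² = 9
v_rel = (-5, 9),  |v_rel|² = 106;  v_rel·d = (-5)·(13) + (9)·(-3) = -92
106·t² + 184·t + 9 = 0  ⇒  m = (-92)² − 106·9 = 7510
m = 7510 > 0,  v_rel·d = -92 < 0  ⇒  outside

inside=no margin=7510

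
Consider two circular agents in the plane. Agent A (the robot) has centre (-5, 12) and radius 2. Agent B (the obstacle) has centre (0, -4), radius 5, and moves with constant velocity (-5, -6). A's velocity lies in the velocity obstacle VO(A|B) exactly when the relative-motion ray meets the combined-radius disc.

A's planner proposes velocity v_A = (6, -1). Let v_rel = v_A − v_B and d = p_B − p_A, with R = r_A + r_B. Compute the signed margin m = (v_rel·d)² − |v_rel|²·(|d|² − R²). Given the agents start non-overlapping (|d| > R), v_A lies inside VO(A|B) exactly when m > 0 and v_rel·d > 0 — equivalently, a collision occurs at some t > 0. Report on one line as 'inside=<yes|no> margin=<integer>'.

d = (5, -16),  |d|² = 281;  R = 2+5 = 7,  c = 281−7² = 232
v_rel = (11, 5),  |v_rel|² = 146;  v_rel·d = (11)·(5) + (5)·(-16) = -25
146·t² + 50·t + 232 = 0  ⇒  m = (-25)² − 146·232 = -33247
m = -33247 < 0,  v_rel·d = -25 < 0  ⇒  outside

inside=no margin=-33247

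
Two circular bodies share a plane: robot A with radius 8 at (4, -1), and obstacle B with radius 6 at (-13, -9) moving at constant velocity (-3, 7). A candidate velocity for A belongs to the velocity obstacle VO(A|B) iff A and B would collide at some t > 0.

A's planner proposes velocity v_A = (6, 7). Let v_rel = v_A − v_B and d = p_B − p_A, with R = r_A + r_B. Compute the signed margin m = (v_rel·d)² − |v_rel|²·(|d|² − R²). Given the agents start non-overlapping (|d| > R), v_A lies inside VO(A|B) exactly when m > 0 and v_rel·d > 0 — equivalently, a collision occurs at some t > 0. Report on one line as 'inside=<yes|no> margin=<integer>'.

d = (-17, -8),  |d|² = 353;  R = 8+6 = 14,  c = 353−14² = 157
v_rel = (9, 0),  |v_rel|² = 81;  v_rel·d = (9)·(-17) + (0)·(-8) = -153
81·t² + 306·t + 157 = 0  ⇒  m = (-153)² − 81·157 = 10692
m = 10692 > 0,  v_rel·d = -153 < 0  ⇒  outside

inside=no margin=10692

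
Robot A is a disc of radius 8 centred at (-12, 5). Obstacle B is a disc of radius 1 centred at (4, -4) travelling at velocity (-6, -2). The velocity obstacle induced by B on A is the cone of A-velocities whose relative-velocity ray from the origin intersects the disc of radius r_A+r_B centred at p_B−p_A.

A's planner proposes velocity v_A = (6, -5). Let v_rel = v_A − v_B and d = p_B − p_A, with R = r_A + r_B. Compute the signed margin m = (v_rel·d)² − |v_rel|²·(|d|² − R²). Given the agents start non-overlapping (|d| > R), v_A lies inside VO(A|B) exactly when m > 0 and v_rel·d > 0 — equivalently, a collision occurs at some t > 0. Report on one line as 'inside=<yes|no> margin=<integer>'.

d = (16, -9),  |d|² = 337;  R = 8+1 = 9,  c = 337−9² = 256
v_rel = (12, -3),  |v_rel|² = 153;  v_rel·d = (12)·(16) + (-3)·(-9) = 219
153·t² − 438·t + 256 = 0  ⇒  m = 219² − 153·256 = 8793
m = 8793 > 0,  v_rel·d = 219 > 0  ⇒  inside

inside=yes margin=8793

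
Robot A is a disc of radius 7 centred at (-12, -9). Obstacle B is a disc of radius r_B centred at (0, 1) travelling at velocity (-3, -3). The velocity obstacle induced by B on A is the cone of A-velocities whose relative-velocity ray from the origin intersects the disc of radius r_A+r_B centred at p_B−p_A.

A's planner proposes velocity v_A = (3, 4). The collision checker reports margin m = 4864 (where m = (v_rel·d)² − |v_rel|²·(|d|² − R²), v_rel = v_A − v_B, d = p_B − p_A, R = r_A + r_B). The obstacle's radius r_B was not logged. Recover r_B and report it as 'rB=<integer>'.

m = 4864
d = (12, 10);  v_rel = (6, 7),  |v_rel|² = 85
v_rel×d = (6)·(10) − (7)·(12) = -24
since m = R²·85 − (-24)²:  R² = (576 + 4864) / 85 = 64
R = √64 = 8  ⇒  r_B = 8 − 7 = 1

rB=1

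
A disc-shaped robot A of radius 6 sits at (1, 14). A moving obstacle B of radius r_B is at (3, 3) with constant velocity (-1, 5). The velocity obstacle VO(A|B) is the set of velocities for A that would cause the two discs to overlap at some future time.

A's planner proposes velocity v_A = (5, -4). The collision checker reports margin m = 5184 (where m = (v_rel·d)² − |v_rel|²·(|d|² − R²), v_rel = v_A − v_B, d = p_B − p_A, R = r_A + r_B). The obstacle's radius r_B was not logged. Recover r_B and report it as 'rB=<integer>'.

m = 5184
d = (2, -11);  v_rel = (6, -9),  |v_rel|² = 117
v_rel×d = (6)·(-11) − (-9)·(2) = -48
since m = R²·117 − (-48)²:  R² = (2304 + 5184) / 117 = 64
R = √64 = 8  ⇒  r_B = 8 − 6 = 2

rB=2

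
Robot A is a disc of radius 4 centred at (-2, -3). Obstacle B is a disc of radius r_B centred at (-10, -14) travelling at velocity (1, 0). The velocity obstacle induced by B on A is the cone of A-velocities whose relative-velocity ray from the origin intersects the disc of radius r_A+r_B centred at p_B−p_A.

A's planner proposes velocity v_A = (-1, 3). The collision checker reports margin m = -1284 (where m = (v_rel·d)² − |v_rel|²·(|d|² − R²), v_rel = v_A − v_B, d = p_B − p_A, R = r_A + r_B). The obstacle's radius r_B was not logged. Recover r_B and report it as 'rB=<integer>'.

m = -1284
d = (-8, -11);  v_rel = (-2, 3),  |v_rel|² = 13
v_rel×d = (-2)·(-11) − (3)·(-8) = 46
since m = R²·13 − 46²:  R² = (2116 + -1284) / 13 = 64
R = √64 = 8  ⇒  r_B = 8 − 4 = 4

rB=4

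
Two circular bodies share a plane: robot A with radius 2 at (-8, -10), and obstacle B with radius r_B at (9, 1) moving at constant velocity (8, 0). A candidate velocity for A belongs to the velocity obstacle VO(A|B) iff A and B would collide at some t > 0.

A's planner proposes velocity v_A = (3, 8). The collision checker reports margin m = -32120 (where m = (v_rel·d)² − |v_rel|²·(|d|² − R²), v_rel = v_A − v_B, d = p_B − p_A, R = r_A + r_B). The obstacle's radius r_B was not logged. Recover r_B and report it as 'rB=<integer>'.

m = -32120
d = (17, 11);  v_rel = (-5, 8),  |v_rel|² = 89
v_rel×d = (-5)·(11) − (8)·(17) = -191
since m = R²·89 − (-191)²:  R² = (36481 + -32120) / 89 = 49
R = √49 = 7  ⇒  r_B = 7 − 2 = 5

rB=5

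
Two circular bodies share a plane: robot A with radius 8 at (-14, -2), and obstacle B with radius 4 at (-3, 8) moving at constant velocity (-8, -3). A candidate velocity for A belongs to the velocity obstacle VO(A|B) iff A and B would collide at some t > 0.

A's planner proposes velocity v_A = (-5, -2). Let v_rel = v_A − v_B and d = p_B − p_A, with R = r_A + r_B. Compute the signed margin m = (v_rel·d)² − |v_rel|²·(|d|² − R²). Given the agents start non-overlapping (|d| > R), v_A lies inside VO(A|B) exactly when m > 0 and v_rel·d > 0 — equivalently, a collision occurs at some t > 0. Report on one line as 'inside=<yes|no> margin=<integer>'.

d = (11, 10),  |d|² = 221;  R = 8+4 = 12,  c = 221−12² = 77
v_rel = (3, 1),  |v_rel|² = 10;  v_rel·d = (3)·(11) + (1)·(10) = 43
10·t² − 86·t + 77 = 0  ⇒  m = 43² − 10·77 = 1079
m = 1079 > 0,  v_rel·d = 43 > 0  ⇒  inside

inside=yes margin=1079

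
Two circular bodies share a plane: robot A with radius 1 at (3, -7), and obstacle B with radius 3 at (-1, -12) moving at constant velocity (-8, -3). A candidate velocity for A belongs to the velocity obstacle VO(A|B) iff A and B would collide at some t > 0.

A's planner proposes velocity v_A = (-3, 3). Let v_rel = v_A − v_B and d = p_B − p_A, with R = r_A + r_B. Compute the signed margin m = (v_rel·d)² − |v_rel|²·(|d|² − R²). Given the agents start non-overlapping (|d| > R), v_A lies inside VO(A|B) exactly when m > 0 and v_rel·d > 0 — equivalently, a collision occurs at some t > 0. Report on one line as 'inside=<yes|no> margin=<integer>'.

d = (-4, -5),  |d|² = 41;  R = 1+3 = 4,  c = 41−4² = 25
v_rel = (5, 6),  |v_rel|² = 61;  v_rel·d = (5)·(-4) + (6)·(-5) = -50
61·t² + 100·t + 25 = 0  ⇒  m = (-50)² − 61·25 = 975
m = 975 > 0,  v_rel·d = -50 < 0  ⇒  outside

inside=no margin=975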